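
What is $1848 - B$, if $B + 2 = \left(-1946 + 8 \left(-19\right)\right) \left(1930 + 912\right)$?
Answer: $5964366$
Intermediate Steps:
$B = -5962518$ ($B = -2 + \left(-1946 + 8 \left(-19\right)\right) \left(1930 + 912\right) = -2 + \left(-1946 - 152\right) 2842 = -2 - 5962516 = -5962518$)
$1848 - B = 1848 - -5962518 = 1848 + 5962518 = 5964366$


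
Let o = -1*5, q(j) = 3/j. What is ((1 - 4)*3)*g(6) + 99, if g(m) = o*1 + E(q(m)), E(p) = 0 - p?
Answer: 297/2 ≈ 148.50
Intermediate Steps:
E(p) = -p
o = -5
g(m) = -5 - 3/m (g(m) = -5*1 - 3/m = -5 - 3/m)
((1 - 4)*3)*g(6) + 99 = ((1 - 4)*3)*(-5 - 3/6) + 99 = (-3*3)*(-5 - 3*⅙) + 99 = -9*(-5 - ½) + 99 = -9*(-11/2) + 99 = 99/2 + 99 = 297/2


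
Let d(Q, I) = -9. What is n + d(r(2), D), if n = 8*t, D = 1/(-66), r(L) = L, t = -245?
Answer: -1969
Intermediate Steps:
D = -1/66 ≈ -0.015152
n = -1960 (n = 8*(-245) = -1960)
n + d(r(2), D) = -1960 - 9 = -1969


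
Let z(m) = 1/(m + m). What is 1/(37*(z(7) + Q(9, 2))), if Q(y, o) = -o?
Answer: -14/999 ≈ -0.014014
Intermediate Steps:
z(m) = 1/(2*m)
1/(37*(z(7) + Q(9, 2))) = 1/(37*((½)/7 - 1*2)) = 1/(37*((½)*(⅐) - 2)) = 1/(37*(1/14 - 2)) = 1/(37*(-27/14)) = 1/(-999/14) = -14/999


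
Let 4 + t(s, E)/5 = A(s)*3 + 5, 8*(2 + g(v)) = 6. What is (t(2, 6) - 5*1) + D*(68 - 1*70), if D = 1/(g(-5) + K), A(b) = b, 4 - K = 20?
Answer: 2078/69 ≈ 30.116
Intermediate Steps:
K = -16 (K = 4 - 1*20 = 4 - 20 = -16)
g(v) = -5/4 (g(v) = -2 + (⅛)*6 = -2 + ¾ = -5/4)
t(s, E) = 5 + 15*s (t(s, E) = -20 + 5*(s*3 + 5) = -20 + 5*(3*s + 5) = -20 + 5*(5 + 3*s) = -20 + (25 + 15*s) = 5 + 15*s)
D = -4/69 (D = 1/(-5/4 - 16) = 1/(-69/4) = -4/69 ≈ -0.057971)
(t(2, 6) - 5*1) + D*(68 - 1*70) = ((5 + 15*2) - 5*1) - 4*(68 - 1*70)/69 = ((5 + 30) - 5) - 4*(68 - 70)/69 = (35 - 5) - 4/69*(-2) = 30 + 8/69 = 2078/69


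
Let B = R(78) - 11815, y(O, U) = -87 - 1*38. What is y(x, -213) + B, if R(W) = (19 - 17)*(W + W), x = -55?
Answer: -11628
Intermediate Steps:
R(W) = 4*W (R(W) = 2*(2*W) = 4*W)
y(O, U) = -125 (y(O, U) = -87 - 38 = -125)
B = -11503 (B = 4*78 - 11815 = 312 - 11815 = -11503)
y(x, -213) + B = -125 - 11503 = -11628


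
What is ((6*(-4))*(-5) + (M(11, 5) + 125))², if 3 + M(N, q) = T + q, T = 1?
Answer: 61504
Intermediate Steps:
M(N, q) = -2 + q (M(N, q) = -3 + (1 + q) = -2 + q)
((6*(-4))*(-5) + (M(11, 5) + 125))² = ((6*(-4))*(-5) + ((-2 + 5) + 125))² = (-24*(-5) + (3 + 125))² = (120 + 128)² = 248² = 61504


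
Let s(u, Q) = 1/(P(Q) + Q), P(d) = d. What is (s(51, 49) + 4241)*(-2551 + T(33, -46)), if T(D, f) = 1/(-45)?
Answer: -23855699362/2205 ≈ -1.0819e+7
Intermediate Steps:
T(D, f) = -1/45
s(u, Q) = 1/(2*Q) (s(u, Q) = 1/(Q + Q) = 1/(2*Q))
(s(51, 49) + 4241)*(-2551 + T(33, -46)) = ((½)/49 + 4241)*(-2551 - 1/45) = ((½)*(1/49) + 4241)*(-114796/45) = (1/98 + 4241)*(-114796/45) = (415619/98)*(-114796/45) = -23855699362/2205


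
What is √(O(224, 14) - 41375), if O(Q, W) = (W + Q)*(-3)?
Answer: I*√42089 ≈ 205.16*I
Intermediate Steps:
O(Q, W) = -3*Q - 3*W (O(Q, W) = (Q + W)*(-3) = -3*Q - 3*W)
√(O(224, 14) - 41375) = √((-3*224 - 3*14) - 41375) = √((-672 - 42) - 41375) = √(-714 - 41375) = √(-42089) = I*√42089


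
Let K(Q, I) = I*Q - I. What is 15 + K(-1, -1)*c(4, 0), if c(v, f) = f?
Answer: 15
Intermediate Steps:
K(Q, I) = -I + I*Q
15 + K(-1, -1)*c(4, 0) = 15 - (-1 - 1)*0 = 15 - 1*(-2)*0 = 15 + 2*0 = 15 + 0 = 15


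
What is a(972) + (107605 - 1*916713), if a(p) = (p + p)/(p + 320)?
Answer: -261341398/323 ≈ -8.0911e+5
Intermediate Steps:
a(p) = 2*p/(320 + p) (a(p) = (2*p)/(320 + p) = 2*p/(320 + p))
a(972) + (107605 - 1*916713) = 2*972/(320 + 972) + (107605 - 1*916713) = 2*972/1292 + (107605 - 916713) = 2*972*(1/1292) - 809108 = 486/323 - 809108 = -261341398/323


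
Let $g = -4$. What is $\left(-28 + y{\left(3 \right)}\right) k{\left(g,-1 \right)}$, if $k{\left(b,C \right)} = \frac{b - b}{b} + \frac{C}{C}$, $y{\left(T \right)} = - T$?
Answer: $-31$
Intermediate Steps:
$k{\left(b,C \right)} = 1$ ($k{\left(b,C \right)} = \frac{0}{b} + 1 = 0 + 1 = 1$)
$\left(-28 + y{\left(3 \right)}\right) k{\left(g,-1 \right)} = \left(-28 - 3\right) 1 = \left(-31\right) 1 = -31$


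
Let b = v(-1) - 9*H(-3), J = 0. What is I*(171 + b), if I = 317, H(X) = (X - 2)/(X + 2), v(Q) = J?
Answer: 39942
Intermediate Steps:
v(Q) = 0
H(X) = (-2 + X)/(2 + X)
b = -45 (b = 0 - 9*(-2 - 3)/(2 - 3) = 0 - 9*(-5)/(-1) = 0 - (-9)*(-5) = 0 - 9*5 = 0 - 45 = -45)
I*(171 + b) = 317*(171 - 45) = 317*126 = 39942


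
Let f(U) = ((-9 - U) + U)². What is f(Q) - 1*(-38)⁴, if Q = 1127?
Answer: -2085055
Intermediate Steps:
f(U) = 81 (f(U) = (-9)² = 81)
f(Q) - 1*(-38)⁴ = 81 - 1*(-38)⁴ = 81 - 1*2085136 = 81 - 2085136 = -2085055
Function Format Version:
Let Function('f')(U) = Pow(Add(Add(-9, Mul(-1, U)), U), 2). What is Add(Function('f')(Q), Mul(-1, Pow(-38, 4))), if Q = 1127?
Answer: -2085055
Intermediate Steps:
Function('f')(U) = 81 (Function('f')(U) = Pow(-9, 2) = 81)
Add(Function('f')(Q), Mul(-1, Pow(-38, 4))) = Add(81, Mul(-1, Pow(-38, 4))) = Add(81, Mul(-1, 2085136)) = Add(81, -2085136) = -2085055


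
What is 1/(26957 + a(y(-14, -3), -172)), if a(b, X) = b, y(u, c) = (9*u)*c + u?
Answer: 1/27321 ≈ 3.6602e-5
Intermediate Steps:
y(u, c) = u + 9*c*u (y(u, c) = 9*c*u + u = u + 9*c*u)
1/(26957 + a(y(-14, -3), -172)) = 1/(26957 - 14*(1 + 9*(-3))) = 1/(26957 - 14*(1 - 27)) = 1/(26957 - 14*(-26)) = 1/(26957 + 364) = 1/27321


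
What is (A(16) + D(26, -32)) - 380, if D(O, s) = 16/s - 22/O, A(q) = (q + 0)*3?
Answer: -8667/26 ≈ -333.35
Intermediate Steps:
A(q) = 3*q (A(q) = q*3 = 3*q)
D(O, s) = -22/O + 16/s
(A(16) + D(26, -32)) - 380 = (3*16 + (-22/26 + 16/(-32))) - 380 = (48 + (-22*1/26 + 16*(-1/32))) - 380 = (48 + (-11/13 - ½)) - 380 = (48 - 35/26) - 380 = 1213/26 - 380 = -8667/26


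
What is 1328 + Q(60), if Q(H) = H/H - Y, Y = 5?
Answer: 1324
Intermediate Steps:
Q(H) = -4 (Q(H) = H/H - 1*5 = 1 - 5 = -4)
1328 + Q(60) = 1328 - 4 = 1324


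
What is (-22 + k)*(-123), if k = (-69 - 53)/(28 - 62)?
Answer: 38499/17 ≈ 2264.6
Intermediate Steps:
k = 61/17 (k = -122/(-34) = -122*(-1/34) = 61/17 ≈ 3.5882)
(-22 + k)*(-123) = (-22 + 61/17)*(-123) = -313/17*(-123) = 38499/17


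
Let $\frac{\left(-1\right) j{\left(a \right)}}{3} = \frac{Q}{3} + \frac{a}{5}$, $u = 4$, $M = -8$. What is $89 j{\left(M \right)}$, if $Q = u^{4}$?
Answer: $- \frac{111784}{5} \approx -22357.0$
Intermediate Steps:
$Q = 256$ ($Q = 4^{4} = 256$)
$j{\left(a \right)} = -256 - \frac{3 a}{5}$ ($j{\left(a \right)} = - 3 \left(\frac{256}{3} + \frac{a}{5}\right) = -256 - \frac{3 a}{5}$)
$89 j{\left(M \right)} = 89 \left(-256 - - \frac{24}{5}\right) = 89 \left(-256 + \frac{24}{5}\right) = 89 \left(- \frac{1256}{5}\right) = - \frac{111784}{5}$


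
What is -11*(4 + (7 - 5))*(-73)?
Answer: 4818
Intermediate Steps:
-11*(4 + (7 - 5))*(-73) = -11*(4 + 2)*(-73) = -11*6*(-73) = -66*(-73) = 4818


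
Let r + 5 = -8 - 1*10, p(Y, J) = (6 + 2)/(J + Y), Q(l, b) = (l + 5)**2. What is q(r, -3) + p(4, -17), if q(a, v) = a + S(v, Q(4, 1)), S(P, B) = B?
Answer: 746/13 ≈ 57.385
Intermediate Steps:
Q(l, b) = (5 + l)**2
p(Y, J) = 8/(J + Y)
r = -23 (r = -5 + (-8 - 1*10) = -5 + (-8 - 10) = -5 - 18 = -23)
q(a, v) = 81 + a (q(a, v) = a + (5 + 4)**2 = a + 9**2 = a + 81 = 81 + a)
q(r, -3) + p(4, -17) = (81 - 23) + 8/(-17 + 4) = 58 + 8/(-13) = 58 + 8*(-1/13) = 58 - 8/13 = 746/13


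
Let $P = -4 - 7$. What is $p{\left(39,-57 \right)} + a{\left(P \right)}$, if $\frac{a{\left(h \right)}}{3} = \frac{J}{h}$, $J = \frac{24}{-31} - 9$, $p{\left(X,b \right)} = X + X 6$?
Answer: $\frac{94002}{341} \approx 275.67$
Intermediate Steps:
$p{\left(X,b \right)} = 7 X$ ($p{\left(X,b \right)} = X + 6 X = 7 X$)
$P = -11$ ($P = -4 - 7 = -11$)
$J = - \frac{303}{31}$ ($J = 24 \left(- \frac{1}{31}\right) - 9 = - \frac{24}{31} - 9 = - \frac{303}{31} \approx -9.7742$)
$a{\left(h \right)} = - \frac{909}{31 h}$ ($a{\left(h \right)} = 3 \left(- \frac{303}{31 h}\right) = - \frac{909}{31 h}$)
$p{\left(39,-57 \right)} + a{\left(P \right)} = 7 \cdot 39 - \frac{909}{31 \left(-11\right)} = 273 - - \frac{909}{341} = 273 + \frac{909}{341} = \frac{94002}{341}$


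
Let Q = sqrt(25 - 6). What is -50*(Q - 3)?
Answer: 150 - 50*sqrt(19) ≈ -67.945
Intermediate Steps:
Q = sqrt(19) ≈ 4.3589
-50*(Q - 3) = -50*(sqrt(19) - 3) = -50*(-3 + sqrt(19)) = 150 - 50*sqrt(19)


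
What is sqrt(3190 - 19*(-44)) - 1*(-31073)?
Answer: 31073 + sqrt(4026) ≈ 31136.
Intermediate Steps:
sqrt(3190 - 19*(-44)) - 1*(-31073) = sqrt(3190 + 836) + 31073 = sqrt(4026) + 31073 = 31073 + sqrt(4026)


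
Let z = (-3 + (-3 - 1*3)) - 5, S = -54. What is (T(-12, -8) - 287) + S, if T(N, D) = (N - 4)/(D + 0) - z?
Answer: -325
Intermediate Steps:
z = -14 (z = (-3 + (-3 - 3)) - 5 = (-3 - 6) - 5 = -9 - 5 = -14)
T(N, D) = 14 + (-4 + N)/D (T(N, D) = (N - 4)/(D + 0) - 1*(-14) = (-4 + N)/D + 14 = 14 + (-4 + N)/D)
(T(-12, -8) - 287) + S = ((-4 - 12 + 14*(-8))/(-8) - 287) - 54 = (-(-4 - 12 - 112)/8 - 287) - 54 = (-1/8*(-128) - 287) - 54 = (16 - 287) - 54 = -271 - 54 = -325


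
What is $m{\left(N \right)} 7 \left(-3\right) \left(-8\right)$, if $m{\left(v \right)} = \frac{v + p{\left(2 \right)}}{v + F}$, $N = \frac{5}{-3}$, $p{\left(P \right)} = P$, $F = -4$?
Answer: $- \frac{168}{17} \approx -9.8824$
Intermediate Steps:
$N = - \frac{5}{3}$ ($N = 5 \left(- \frac{1}{3}\right) = - \frac{5}{3} \approx -1.6667$)
$m{\left(v \right)} = \frac{2 + v}{-4 + v}$ ($m{\left(v \right)} = \frac{v + 2}{v - 4} = \frac{2 + v}{-4 + v}$)
$m{\left(N \right)} 7 \left(-3\right) \left(-8\right) = \frac{2 - \frac{5}{3}}{-4 - \frac{5}{3}} \cdot 7 \left(-3\right) \left(-8\right) = \frac{1}{- \frac{17}{3}} \cdot \frac{1}{3} \left(\left(-21\right) \left(-8\right)\right) = \left(- \frac{3}{17}\right) \frac{1}{3} \cdot 168 = \left(- \frac{1}{17}\right) 168 = - \frac{168}{17}$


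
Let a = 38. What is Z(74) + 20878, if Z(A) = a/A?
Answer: 772505/37 ≈ 20879.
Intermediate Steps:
Z(A) = 38/A
Z(74) + 20878 = 38/74 + 20878 = 38*(1/74) + 20878 = 19/37 + 20878 = 772505/37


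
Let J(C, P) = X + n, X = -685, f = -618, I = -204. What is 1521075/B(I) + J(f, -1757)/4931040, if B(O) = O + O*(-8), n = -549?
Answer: 18383529181/17258640 ≈ 1065.2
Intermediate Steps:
B(O) = -7*O (B(O) = O - 8*O = -7*O)
J(C, P) = -1234 (J(C, P) = -685 - 549 = -1234)
1521075/B(I) + J(f, -1757)/4931040 = 1521075/((-7*(-204))) - 1234/4931040 = 1521075/1428 - 1234*1/4931040 = 1521075*(1/1428) - 617/2465520 = 29825/28 - 617/2465520 = 18383529181/17258640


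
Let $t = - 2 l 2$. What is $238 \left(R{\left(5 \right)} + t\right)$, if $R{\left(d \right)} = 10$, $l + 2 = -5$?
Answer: $9044$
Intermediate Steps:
$l = -7$ ($l = -2 - 5 = -7$)
$t = 28$ ($t = \left(-2\right) \left(-7\right) 2 = 14 \cdot 2 = 28$)
$238 \left(R{\left(5 \right)} + t\right) = 238 \left(10 + 28\right) = 238 \cdot 38 = 9044$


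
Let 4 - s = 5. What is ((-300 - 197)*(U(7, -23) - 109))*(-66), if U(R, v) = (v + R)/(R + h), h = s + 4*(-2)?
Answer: -3313002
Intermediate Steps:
s = -1 (s = 4 - 1*5 = 4 - 5 = -1)
h = -9 (h = -1 + 4*(-2) = -1 - 8 = -9)
U(R, v) = (R + v)/(-9 + R) (U(R, v) = (v + R)/(R - 9) = (R + v)/(-9 + R))
((-300 - 197)*(U(7, -23) - 109))*(-66) = ((-300 - 197)*((7 - 23)/(-9 + 7) - 109))*(-66) = -497*(-16/(-2) - 109)*(-66) = -497*(-½*(-16) - 109)*(-66) = -497*(8 - 109)*(-66) = -497*(-101)*(-66) = 50197*(-66) = -3313002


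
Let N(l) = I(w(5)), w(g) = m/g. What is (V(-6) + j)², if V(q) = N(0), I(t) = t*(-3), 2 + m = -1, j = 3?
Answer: 576/25 ≈ 23.040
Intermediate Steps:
m = -3 (m = -2 - 1 = -3)
w(g) = -3/g
I(t) = -3*t
N(l) = 9/5 (N(l) = -(-9)/5 = -3*(-⅗) = 9/5)
V(q) = 9/5
(V(-6) + j)² = (9/5 + 3)² = (24/5)² = 576/25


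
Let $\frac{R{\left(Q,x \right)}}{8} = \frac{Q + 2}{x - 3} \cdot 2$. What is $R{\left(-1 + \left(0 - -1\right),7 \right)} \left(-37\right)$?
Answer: $-296$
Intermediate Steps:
$R{\left(Q,x \right)} = \frac{16 \left(2 + Q\right)}{-3 + x}$ ($R{\left(Q,x \right)} = 8 \frac{Q + 2}{x - 3} \cdot 2 = 8 \frac{2 + Q}{-3 + x} 2 = 8 \frac{2 \left(2 + Q\right)}{-3 + x} = \frac{16 \left(2 + Q\right)}{-3 + x}$)
$R{\left(-1 + \left(0 - -1\right),7 \right)} \left(-37\right) = \frac{16 \left(2 + \left(-1 + \left(0 - -1\right)\right)\right)}{-3 + 7} \left(-37\right) = \frac{16 \left(2 + \left(-1 + \left(0 + 1\right)\right)\right)}{4} \left(-37\right) = 16 \cdot \frac{1}{4} \left(2 + \left(-1 + 1\right)\right) \left(-37\right) = 16 \cdot \frac{1}{4} \left(2 + 0\right) \left(-37\right) = 16 \cdot \frac{1}{4} \cdot 2 \left(-37\right) = 8 \left(-37\right) = -296$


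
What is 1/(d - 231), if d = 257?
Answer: 1/26 ≈ 0.038462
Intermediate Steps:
1/(d - 231) = 1/(257 - 231) = 1/26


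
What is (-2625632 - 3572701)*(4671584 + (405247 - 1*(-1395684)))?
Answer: -40118803317495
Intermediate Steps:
(-2625632 - 3572701)*(4671584 + (405247 - 1*(-1395684))) = -6198333*(4671584 + (405247 + 1395684)) = -6198333*(4671584 + 1800931) = -6198333*6472515 = -40118803317495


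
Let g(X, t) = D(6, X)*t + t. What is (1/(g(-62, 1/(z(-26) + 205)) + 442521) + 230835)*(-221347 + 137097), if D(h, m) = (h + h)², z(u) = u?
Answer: -770245702141112875/39605702 ≈ -1.9448e+10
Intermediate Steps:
D(h, m) = 4*h² (D(h, m) = (2*h)² = 4*h²)
g(X, t) = 145*t (g(X, t) = (4*6²)*t + t = (4*36)*t + t = 144*t + t = 145*t)
(1/(g(-62, 1/(z(-26) + 205)) + 442521) + 230835)*(-221347 + 137097) = (1/(145/(-26 + 205) + 442521) + 230835)*(-221347 + 137097) = (1/(145/179 + 442521) + 230835)*(-84250) = (1/(79211404/179) + 230835)*(-84250) = (179/79211404 + 230835)*(-84250) = (18284764442519/79211404)*(-84250) = -770245702141112875/39605702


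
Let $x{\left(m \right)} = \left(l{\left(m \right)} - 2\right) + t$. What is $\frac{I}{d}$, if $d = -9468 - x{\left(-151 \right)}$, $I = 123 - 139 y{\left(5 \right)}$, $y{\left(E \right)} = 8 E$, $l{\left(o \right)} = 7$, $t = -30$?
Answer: $\frac{5437}{9443} \approx 0.57577$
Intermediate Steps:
$x{\left(m \right)} = -25$ ($x{\left(m \right)} = \left(7 - 2\right) - 30 = 5 - 30 = -25$)
$I = -5437$ ($I = 123 - 139 \cdot 8 \cdot 5 = 123 - 5560 = -5437$)
$d = -9443$ ($d = -9468 - -25 = -9468 + 25 = -9443$)
$\frac{I}{d} = - \frac{5437}{-9443} = \left(-5437\right) \left(- \frac{1}{9443}\right) = \frac{5437}{9443}$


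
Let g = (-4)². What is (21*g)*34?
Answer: 11424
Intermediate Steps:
g = 16
(21*g)*34 = (21*16)*34 = 336*34 = 11424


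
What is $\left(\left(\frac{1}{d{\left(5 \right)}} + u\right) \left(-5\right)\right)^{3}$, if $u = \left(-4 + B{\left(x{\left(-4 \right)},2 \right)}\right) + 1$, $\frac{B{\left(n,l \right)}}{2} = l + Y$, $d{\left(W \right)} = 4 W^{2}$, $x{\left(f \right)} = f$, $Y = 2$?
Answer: $- \frac{125751501}{8000} \approx -15719.0$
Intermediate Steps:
$B{\left(n,l \right)} = 4 + 2 l$ ($B{\left(n,l \right)} = 2 \left(l + 2\right) = 2 \left(2 + l\right) = 4 + 2 l$)
$u = 5$ ($u = \left(-4 + \left(4 + 2 \cdot 2\right)\right) + 1 = \left(-4 + \left(4 + 4\right)\right) + 1 = \left(-4 + 8\right) + 1 = 4 + 1 = 5$)
$\left(\left(\frac{1}{d{\left(5 \right)}} + u\right) \left(-5\right)\right)^{3} = \left(\left(\frac{1}{4 \cdot 5^{2}} + 5\right) \left(-5\right)\right)^{3} = \left(\left(\frac{1}{4 \cdot 25} + 5\right) \left(-5\right)\right)^{3} = \left(\left(\frac{1}{100} + 5\right) \left(-5\right)\right)^{3} = \left(\frac{501}{100} \left(-5\right)\right)^{3} = \left(- \frac{501}{20}\right)^{3} = - \frac{125751501}{8000}$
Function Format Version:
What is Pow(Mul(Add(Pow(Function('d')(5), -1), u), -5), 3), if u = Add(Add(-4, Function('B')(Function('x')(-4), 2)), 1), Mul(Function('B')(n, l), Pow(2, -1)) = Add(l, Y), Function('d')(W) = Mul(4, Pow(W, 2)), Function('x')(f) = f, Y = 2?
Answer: Rational(-125751501, 8000) ≈ -15719.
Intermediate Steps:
Function('B')(n, l) = Add(4, Mul(2, l)) (Function('B')(n, l) = Mul(2, Add(l, 2)) = Mul(2, Add(2, l)) = Add(4, Mul(2, l)))
u = 5 (u = Add(Add(-4, Add(4, Mul(2, 2))), 1) = Add(Add(-4, Add(4, 4)), 1) = Add(Add(-4, 8), 1) = Add(4, 1) = 5)
Pow(Mul(Add(Pow(Function('d')(5), -1), u), -5), 3) = Pow(Mul(Add(Pow(Mul(4, Pow(5, 2)), -1), 5), -5), 3) = Pow(Mul(Add(Pow(Mul(4, 25), -1), 5), -5), 3) = Pow(Mul(Add(Pow(100, -1), 5), -5), 3) = Pow(Mul(Add(Rational(1, 100), 5), -5), 3) = Pow(Mul(Rational(501, 100), -5), 3) = Pow(Rational(-501, 20), 3) = Rational(-125751501, 8000)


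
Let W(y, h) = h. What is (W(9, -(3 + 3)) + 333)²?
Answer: 106929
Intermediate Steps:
(W(9, -(3 + 3)) + 333)² = (-(3 + 3) + 333)² = (-1*6 + 333)² = (-6 + 333)² = 327² = 106929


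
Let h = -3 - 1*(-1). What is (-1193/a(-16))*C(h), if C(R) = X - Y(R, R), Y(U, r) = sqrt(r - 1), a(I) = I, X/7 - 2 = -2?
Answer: -1193*I*sqrt(3)/16 ≈ -129.15*I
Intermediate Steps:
X = 0 (X = 14 + 7*(-2) = 14 - 14 = 0)
Y(U, r) = sqrt(-1 + r)
h = -2 (h = -3 + 1 = -2)
C(R) = -sqrt(-1 + R) (C(R) = 0 - sqrt(-1 + R) = -sqrt(-1 + R))
(-1193/a(-16))*C(h) = (-1193/(-16))*(-sqrt(-1 - 2)) = (-1193*(-1/16))*(-sqrt(-3)) = 1193*(-I*sqrt(3))/16 = -1193*I*sqrt(3)/16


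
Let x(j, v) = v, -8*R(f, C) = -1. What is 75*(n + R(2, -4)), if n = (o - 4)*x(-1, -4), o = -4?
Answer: 19275/8 ≈ 2409.4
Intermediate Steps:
R(f, C) = ⅛ (R(f, C) = -⅛*(-1) = ⅛)
n = 32 (n = (-4 - 4)*(-4) = -8*(-4) = 32)
75*(n + R(2, -4)) = 75*(32 + ⅛) = 75*(257/8) = 19275/8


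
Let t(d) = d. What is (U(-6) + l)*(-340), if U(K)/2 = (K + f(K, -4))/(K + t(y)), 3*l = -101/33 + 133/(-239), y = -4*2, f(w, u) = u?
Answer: -12550760/165627 ≈ -75.777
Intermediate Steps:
y = -8
l = -28528/23661 (l = (-101/33 + 133/(-239))/3 = (-101*1/33 + 133*(-1/239))/3 = (-101/33 - 133/239)/3 = (⅓)*(-28528/7887) = -28528/23661 ≈ -1.2057)
U(K) = 2*(-4 + K)/(-8 + K) (U(K) = 2*((K - 4)/(K - 8)) = 2*((-4 + K)/(-8 + K)) = 2*(-4 + K)/(-8 + K))
(U(-6) + l)*(-340) = (2*(-4 - 6)/(-8 - 6) - 28528/23661)*(-340) = (2*(-10)/(-14) - 28528/23661)*(-340) = (2*(-1/14)*(-10) - 28528/23661)*(-340) = (10/7 - 28528/23661)*(-340) = (36914/165627)*(-340) = -12550760/165627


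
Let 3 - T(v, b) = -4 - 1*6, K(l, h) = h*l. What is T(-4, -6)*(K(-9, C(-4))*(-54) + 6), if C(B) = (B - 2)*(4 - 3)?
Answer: -37830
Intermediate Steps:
C(B) = -2 + B (C(B) = (-2 + B)*1 = -2 + B)
T(v, b) = 13 (T(v, b) = 3 - (-4 - 1*6) = 3 - (-4 - 6) = 3 - 1*(-10) = 3 + 10 = 13)
T(-4, -6)*(K(-9, C(-4))*(-54) + 6) = 13*(((-2 - 4)*(-9))*(-54) + 6) = 13*(-6*(-9)*(-54) + 6) = 13*(54*(-54) + 6) = 13*(-2916 + 6) = 13*(-2910) = -37830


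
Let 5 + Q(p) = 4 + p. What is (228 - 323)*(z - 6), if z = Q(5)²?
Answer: -950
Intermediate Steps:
Q(p) = -1 + p (Q(p) = -5 + (4 + p) = -1 + p)
z = 16 (z = (-1 + 5)² = 4² = 16)
(228 - 323)*(z - 6) = (228 - 323)*(16 - 6) = -95*10 = -950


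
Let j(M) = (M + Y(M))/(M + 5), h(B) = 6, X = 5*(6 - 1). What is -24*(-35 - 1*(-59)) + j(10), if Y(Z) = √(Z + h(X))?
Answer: -8626/15 ≈ -575.07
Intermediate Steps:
X = 25 (X = 5*5 = 25)
Y(Z) = √(6 + Z) (Y(Z) = √(Z + 6) = √(6 + Z))
j(M) = (M + √(6 + M))/(5 + M) (j(M) = (M + √(6 + M))/(M + 5) = (M + √(6 + M))/(5 + M))
-24*(-35 - 1*(-59)) + j(10) = -24*(-35 - 1*(-59)) + (10 + √(6 + 10))/(5 + 10) = -24*(-35 + 59) + (10 + √16)/15 = -24*24 + (10 + 4)/15 = -576 + (1/15)*14 = -576 + 14/15 = -8626/15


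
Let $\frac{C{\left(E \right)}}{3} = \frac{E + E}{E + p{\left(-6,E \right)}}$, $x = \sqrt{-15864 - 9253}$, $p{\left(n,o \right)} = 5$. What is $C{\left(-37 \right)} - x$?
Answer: $\frac{111}{16} - i \sqrt{25117} \approx 6.9375 - 158.48 i$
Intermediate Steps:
$x = i \sqrt{25117}$ ($x = \sqrt{-25117} = i \sqrt{25117} \approx 158.48 i$)
$C{\left(E \right)} = \frac{6 E}{5 + E}$ ($C{\left(E \right)} = 3 \frac{E + E}{E + 5} = 3 \frac{2 E}{5 + E} = \frac{6 E}{5 + E}$)
$C{\left(-37 \right)} - x = 6 \left(-37\right) \frac{1}{5 - 37} - i \sqrt{25117} = 6 \left(-37\right) \frac{1}{-32} - i \sqrt{25117} = 6 \left(-37\right) \left(- \frac{1}{32}\right) - i \sqrt{25117} = \frac{111}{16} - i \sqrt{25117}$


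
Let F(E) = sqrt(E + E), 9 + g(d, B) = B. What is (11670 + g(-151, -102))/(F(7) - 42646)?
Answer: -246472557/909340651 - 11559*sqrt(14)/1818681302 ≈ -0.27107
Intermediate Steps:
g(d, B) = -9 + B
F(E) = sqrt(2)*sqrt(E) (F(E) = sqrt(2*E) = sqrt(2)*sqrt(E))
(11670 + g(-151, -102))/(F(7) - 42646) = (11670 + (-9 - 102))/(sqrt(2)*sqrt(7) - 42646) = (11670 - 111)/(sqrt(14) - 42646) = 11559/(-42646 + sqrt(14))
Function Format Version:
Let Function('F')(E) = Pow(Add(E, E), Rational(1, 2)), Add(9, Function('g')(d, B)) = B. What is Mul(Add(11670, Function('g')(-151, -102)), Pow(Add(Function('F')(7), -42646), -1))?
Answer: Add(Rational(-246472557, 909340651), Mul(Rational(-11559, 1818681302), Pow(14, Rational(1, 2)))) ≈ -0.27107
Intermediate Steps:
Function('g')(d, B) = Add(-9, B)
Function('F')(E) = Mul(Pow(2, Rational(1, 2)), Pow(E, Rational(1, 2))) (Function('F')(E) = Pow(Mul(2, E), Rational(1, 2)) = Mul(Pow(2, Rational(1, 2)), Pow(E, Rational(1, 2))))
Mul(Add(11670, Function('g')(-151, -102)), Pow(Add(Function('F')(7), -42646), -1)) = Mul(Add(11670, Add(-9, -102)), Pow(Add(Mul(Pow(2, Rational(1, 2)), Pow(7, Rational(1, 2))), -42646), -1)) = Mul(Add(11670, -111), Pow(Add(Pow(14, Rational(1, 2)), -42646), -1)) = Mul(11559, Pow(Add(-42646, Pow(14, Rational(1, 2))), -1))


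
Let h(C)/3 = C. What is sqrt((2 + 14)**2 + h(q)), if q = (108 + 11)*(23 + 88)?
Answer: sqrt(39883) ≈ 199.71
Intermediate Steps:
q = 13209 (q = 119*111 = 13209)
h(C) = 3*C
sqrt((2 + 14)**2 + h(q)) = sqrt((2 + 14)**2 + 3*13209) = sqrt(16**2 + 39627) = sqrt(256 + 39627) = sqrt(39883)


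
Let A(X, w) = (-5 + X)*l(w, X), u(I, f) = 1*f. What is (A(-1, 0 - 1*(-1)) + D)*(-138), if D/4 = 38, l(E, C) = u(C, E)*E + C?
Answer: -20976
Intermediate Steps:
u(I, f) = f
l(E, C) = C + E**2 (l(E, C) = E*E + C = E**2 + C = C + E**2)
D = 152 (D = 4*38 = 152)
A(X, w) = (-5 + X)*(X + w**2)
(A(-1, 0 - 1*(-1)) + D)*(-138) = ((-5 - 1)*(-1 + (0 - 1*(-1))**2) + 152)*(-138) = (-6*(-1 + (0 + 1)**2) + 152)*(-138) = (-6*(-1 + 1**2) + 152)*(-138) = (-6*(-1 + 1) + 152)*(-138) = (-6*0 + 152)*(-138) = (0 + 152)*(-138) = 152*(-138) = -20976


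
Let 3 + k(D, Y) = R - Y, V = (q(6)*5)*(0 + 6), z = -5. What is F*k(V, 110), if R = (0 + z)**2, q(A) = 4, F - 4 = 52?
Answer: -4928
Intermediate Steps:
F = 56 (F = 4 + 52 = 56)
R = 25 (R = (0 - 5)**2 = (-5)**2 = 25)
V = 120 (V = (4*5)*(0 + 6) = 20*6 = 120)
k(D, Y) = 22 - Y (k(D, Y) = -3 + (25 - Y) = 22 - Y)
F*k(V, 110) = 56*(22 - 1*110) = 56*(22 - 110) = 56*(-88) = -4928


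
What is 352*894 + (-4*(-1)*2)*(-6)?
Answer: 314640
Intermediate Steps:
352*894 + (-4*(-1)*2)*(-6) = 314688 + (4*2)*(-6) = 314688 + 8*(-6) = 314688 - 48 = 314640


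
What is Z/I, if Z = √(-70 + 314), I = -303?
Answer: -2*√61/303 ≈ -0.051553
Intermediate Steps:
Z = 2*√61 (Z = √244 = 2*√61 ≈ 15.620)
Z/I = (2*√61)/(-303) = (2*√61)*(-1/303) = -2*√61/303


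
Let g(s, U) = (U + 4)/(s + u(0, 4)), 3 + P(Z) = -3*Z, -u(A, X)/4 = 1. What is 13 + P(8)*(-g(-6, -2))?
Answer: 38/5 ≈ 7.6000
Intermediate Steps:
u(A, X) = -4 (u(A, X) = -4*1 = -4)
P(Z) = -3 - 3*Z
g(s, U) = (4 + U)/(-4 + s) (g(s, U) = (U + 4)/(s - 4) = (4 + U)/(-4 + s))
13 + P(8)*(-g(-6, -2)) = 13 + (-3 - 3*8)*(-(4 - 2)/(-4 - 6)) = 13 + (-3 - 24)*(-2/(-10)) = 13 - (-27)*(-1/10*2) = 13 - (-27)*(-1)/5 = 13 - 27*1/5 = 13 - 27/5 = 38/5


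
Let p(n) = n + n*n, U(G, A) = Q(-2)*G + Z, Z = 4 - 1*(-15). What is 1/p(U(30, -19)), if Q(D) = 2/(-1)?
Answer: 1/1640 ≈ 0.00060976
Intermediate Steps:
Q(D) = -2 (Q(D) = 2*(-1) = -2)
Z = 19 (Z = 4 + 15 = 19)
U(G, A) = 19 - 2*G (U(G, A) = -2*G + 19 = 19 - 2*G)
p(n) = n + n²
1/p(U(30, -19)) = 1/((19 - 2*30)*(1 + (19 - 2*30))) = 1/((19 - 60)*(1 + (19 - 60))) = 1/(-41*(1 - 41)) = 1/(-41*(-40)) = 1/1640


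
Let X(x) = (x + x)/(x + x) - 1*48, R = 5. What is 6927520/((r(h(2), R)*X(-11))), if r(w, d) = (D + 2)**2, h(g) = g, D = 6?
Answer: -216485/94 ≈ -2303.0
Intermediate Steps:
r(w, d) = 64 (r(w, d) = (6 + 2)**2 = 8**2 = 64)
X(x) = -47 (X(x) = (2*x)/((2*x)) - 48 = (2*x)*(1/(2*x)) - 48 = 1 - 48 = -47)
6927520/((r(h(2), R)*X(-11))) = 6927520/((64*(-47))) = 6927520/(-3008) = 6927520*(-1/3008) = -216485/94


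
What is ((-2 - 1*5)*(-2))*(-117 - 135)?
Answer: -3528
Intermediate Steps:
((-2 - 1*5)*(-2))*(-117 - 135) = ((-2 - 5)*(-2))*(-252) = -7*(-2)*(-252) = 14*(-252) = -3528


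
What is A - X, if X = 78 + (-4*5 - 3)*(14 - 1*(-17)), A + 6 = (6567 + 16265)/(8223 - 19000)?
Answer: 6755901/10777 ≈ 626.88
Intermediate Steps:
A = -87494/10777 (A = -6 + (6567 + 16265)/(8223 - 19000) = -6 + 22832/(-10777) = -6 + 22832*(-1/10777) = -6 - 22832/10777 = -87494/10777 ≈ -8.1186)
X = -635 (X = 78 + (-20 - 3)*(14 + 17) = 78 - 23*31 = 78 - 713 = -635)
A - X = -87494/10777 - 1*(-635) = -87494/10777 + 635 = 6755901/10777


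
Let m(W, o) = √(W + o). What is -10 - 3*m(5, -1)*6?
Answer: -46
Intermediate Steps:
-10 - 3*m(5, -1)*6 = -10 - 3*√(5 - 1)*6 = -10 - 3*√4*6 = -10 - 3*2*6 = -10 - 6*6 = -10 - 36 = -46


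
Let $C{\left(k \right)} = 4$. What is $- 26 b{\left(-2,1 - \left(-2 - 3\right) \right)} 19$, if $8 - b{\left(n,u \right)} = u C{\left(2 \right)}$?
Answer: $7904$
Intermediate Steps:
$b{\left(n,u \right)} = 8 - 4 u$ ($b{\left(n,u \right)} = 8 - u 4 = 8 - 4 u$)
$- 26 b{\left(-2,1 - \left(-2 - 3\right) \right)} 19 = - 26 \left(8 - 4 \left(1 - \left(-2 - 3\right)\right)\right) 19 = - 26 \left(8 - 4 \left(1 - -5\right)\right) 19 = - 26 \left(8 - 4 \left(1 + 5\right)\right) 19 = - 26 \left(8 - 24\right) 19 = \left(-26\right) \left(-16\right) 19 = 416 \cdot 19 = 7904$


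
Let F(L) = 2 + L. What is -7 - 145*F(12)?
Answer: -2037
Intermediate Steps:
-7 - 145*F(12) = -7 - 145*(2 + 12) = -7 - 145*14 = -7 - 2030 = -2037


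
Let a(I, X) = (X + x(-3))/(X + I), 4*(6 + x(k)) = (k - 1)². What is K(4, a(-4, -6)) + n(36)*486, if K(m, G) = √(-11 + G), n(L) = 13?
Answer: 6318 + I*√255/5 ≈ 6318.0 + 3.1937*I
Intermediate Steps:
x(k) = -6 + (-1 + k)²/4 (x(k) = -6 + (k - 1)²/4 = -6 + (-1 + k)²/4)
a(I, X) = (-2 + X)/(I + X) (a(I, X) = (X + (-6 + (-1 - 3)²/4))/(X + I) = (X + (-6 + (¼)*(-4)²))/(I + X) = (X + (-6 + (¼)*16))/(I + X) = (X + (-6 + 4))/(I + X) = (X - 2)/(I + X) = (-2 + X)/(I + X))
K(4, a(-4, -6)) + n(36)*486 = √(-11 + (-2 - 6)/(-4 - 6)) + 13*486 = √(-11 - 8/(-10)) + 6318 = √(-11 - ⅒*(-8)) + 6318 = √(-11 + ⅘) + 6318 = √(-51/5) + 6318 = I*√255/5 + 6318 = 6318 + I*√255/5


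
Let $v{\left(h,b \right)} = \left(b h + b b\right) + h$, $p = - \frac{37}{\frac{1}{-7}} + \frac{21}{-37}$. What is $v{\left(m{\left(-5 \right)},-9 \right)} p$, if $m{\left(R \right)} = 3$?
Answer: $\frac{545034}{37} \approx 14731.0$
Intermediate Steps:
$p = \frac{9562}{37}$ ($p = - \frac{37}{- \frac{1}{7}} + 21 \left(- \frac{1}{37}\right) = \left(-37\right) \left(-7\right) - \frac{21}{37} = 259 - \frac{21}{37} = \frac{9562}{37} \approx 258.43$)
$v{\left(h,b \right)} = h + b^{2} + b h$ ($v{\left(h,b \right)} = \left(b h + b^{2}\right) + h = \left(b^{2} + b h\right) + h = h + b^{2} + b h$)
$v{\left(m{\left(-5 \right)},-9 \right)} p = \left(3 + \left(-9\right)^{2} - 27\right) \frac{9562}{37} = \left(3 + 81 - 27\right) \frac{9562}{37} = 57 \cdot \frac{9562}{37} = \frac{545034}{37}$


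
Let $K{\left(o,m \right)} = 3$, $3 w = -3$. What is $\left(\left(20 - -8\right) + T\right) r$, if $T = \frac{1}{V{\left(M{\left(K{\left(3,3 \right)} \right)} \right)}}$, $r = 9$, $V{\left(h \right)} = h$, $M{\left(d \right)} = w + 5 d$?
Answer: $\frac{3537}{14} \approx 252.64$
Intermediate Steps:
$w = -1$ ($w = \frac{1}{3} \left(-3\right) = -1$)
$M{\left(d \right)} = -1 + 5 d$
$T = \frac{1}{14}$ ($T = \frac{1}{-1 + 5 \cdot 3} = \frac{1}{-1 + 15} = \frac{1}{14} \approx 0.071429$)
$\left(\left(20 - -8\right) + T\right) r = \left(\left(20 - -8\right) + \frac{1}{14}\right) 9 = \left(\left(20 + 8\right) + \frac{1}{14}\right) 9 = \left(28 + \frac{1}{14}\right) 9 = \frac{393}{14} \cdot 9 = \frac{3537}{14}$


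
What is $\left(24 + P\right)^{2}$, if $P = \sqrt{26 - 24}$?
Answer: $\left(24 + \sqrt{2}\right)^{2} \approx 645.88$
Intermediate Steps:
$P = \sqrt{2} \approx 1.4142$
$\left(24 + P\right)^{2} = \left(24 + \sqrt{2}\right)^{2}$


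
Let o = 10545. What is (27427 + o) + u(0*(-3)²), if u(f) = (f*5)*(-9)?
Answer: 37972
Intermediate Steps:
u(f) = -45*f (u(f) = (5*f)*(-9) = -45*f)
(27427 + o) + u(0*(-3)²) = (27427 + 10545) - 0*(-3)² = 37972 - 0*9 = 37972 - 45*0 = 37972 + 0 = 37972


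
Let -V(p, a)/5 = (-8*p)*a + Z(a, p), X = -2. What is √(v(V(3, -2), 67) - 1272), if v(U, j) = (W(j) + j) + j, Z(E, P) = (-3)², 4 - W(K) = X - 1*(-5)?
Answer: I*√1137 ≈ 33.719*I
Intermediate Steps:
W(K) = 1 (W(K) = 4 - (-2 - 1*(-5)) = 4 - (-2 + 5) = 4 - 1*3 = 4 - 3 = 1)
Z(E, P) = 9
V(p, a) = -45 + 40*a*p (V(p, a) = -5*((-8*p)*a + 9) = -5*(-8*a*p + 9) = -5*(9 - 8*a*p) = -45 + 40*a*p)
v(U, j) = 1 + 2*j (v(U, j) = (1 + j) + j = 1 + 2*j)
√(v(V(3, -2), 67) - 1272) = √((1 + 2*67) - 1272) = √((1 + 134) - 1272) = √(135 - 1272) = √(-1137) = I*√1137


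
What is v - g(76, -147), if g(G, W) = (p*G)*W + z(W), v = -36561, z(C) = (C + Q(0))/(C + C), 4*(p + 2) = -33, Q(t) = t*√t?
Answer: -302149/2 ≈ -1.5107e+5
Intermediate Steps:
Q(t) = t^(3/2)
p = -41/4 (p = -2 + (¼)*(-33) = -2 - 33/4 = -41/4 ≈ -10.250)
z(C) = ½ (z(C) = (C + 0^(3/2))/(C + C) = (C + 0)/((2*C)) = C*(1/(2*C)) = ½)
g(G, W) = ½ - 41*G*W/4 (g(G, W) = (-41*G/4)*W + ½ = -41*G*W/4 + ½ = ½ - 41*G*W/4)
v - g(76, -147) = -36561 - (½ - 41/4*76*(-147)) = -36561 - (½ + 114513) = -36561 - 1*229027/2 = -36561 - 229027/2 = -302149/2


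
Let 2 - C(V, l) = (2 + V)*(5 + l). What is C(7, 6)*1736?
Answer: -168392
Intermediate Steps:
C(V, l) = 2 - (2 + V)*(5 + l)
C(7, 6)*1736 = (-8 - 5*7 - 2*6 - 1*7*6)*1736 = (-8 - 35 - 12 - 42)*1736 = -97*1736 = -168392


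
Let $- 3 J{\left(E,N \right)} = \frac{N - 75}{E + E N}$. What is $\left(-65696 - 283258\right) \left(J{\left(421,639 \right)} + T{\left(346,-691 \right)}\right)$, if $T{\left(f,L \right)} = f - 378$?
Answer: $\frac{376096863459}{33680} \approx 1.1167 \cdot 10^{7}$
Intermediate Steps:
$T{\left(f,L \right)} = -378 + f$
$J{\left(E,N \right)} = - \frac{-75 + N}{3 \left(E + E N\right)}$ ($J{\left(E,N \right)} = - \frac{\left(N - 75\right) \frac{1}{E + E N}}{3} = - \frac{\left(-75 + N\right) \frac{1}{E + E N}}{3} = - \frac{\frac{1}{E + E N} \left(-75 + N\right)}{3} = - \frac{-75 + N}{3 \left(E + E N\right)}$)
$\left(-65696 - 283258\right) \left(J{\left(421,639 \right)} + T{\left(346,-691 \right)}\right) = \left(-65696 - 283258\right) \left(\frac{75 - 639}{3 \cdot 421 \left(1 + 639\right)} + \left(-378 + 346\right)\right) = - 348954 \left(\frac{1}{3} \cdot \frac{1}{421} \cdot \frac{1}{640} \left(75 - 639\right) - 32\right) = - 348954 \left(\frac{1}{3} \cdot \frac{1}{421} \cdot \frac{1}{640} \left(-564\right) - 32\right) = - 348954 \left(- \frac{47}{67360} - 32\right) = \left(-348954\right) \left(- \frac{2155567}{67360}\right) = \frac{376096863459}{33680}$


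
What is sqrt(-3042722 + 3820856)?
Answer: sqrt(778134) ≈ 882.12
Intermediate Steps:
sqrt(-3042722 + 3820856) = sqrt(778134)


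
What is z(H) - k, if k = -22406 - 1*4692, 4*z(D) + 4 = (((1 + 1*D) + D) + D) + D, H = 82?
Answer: 108717/4 ≈ 27179.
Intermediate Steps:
z(D) = -3/4 + D (z(D) = -1 + ((((1 + 1*D) + D) + D) + D)/4 = -1 + ((((1 + D) + D) + D) + D)/4 = -1 + (((1 + 2*D) + D) + D)/4 = -1 + ((1 + 3*D) + D)/4 = -1 + (1 + 4*D)/4 = -1 + (1/4 + D) = -3/4 + D)
k = -27098 (k = -22406 - 4692 = -27098)
z(H) - k = (-3/4 + 82) - 1*(-27098) = 325/4 + 27098 = 108717/4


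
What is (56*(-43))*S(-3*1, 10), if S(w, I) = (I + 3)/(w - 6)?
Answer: 31304/9 ≈ 3478.2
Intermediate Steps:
S(w, I) = (3 + I)/(-6 + w)
(56*(-43))*S(-3*1, 10) = (56*(-43))*((3 + 10)/(-6 - 3*1)) = -2408*13/(-6 - 3) = -2408*13/(-9) = -(-2408)*13/9 = -2408*(-13/9) = 31304/9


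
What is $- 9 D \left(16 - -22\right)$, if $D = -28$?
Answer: $9576$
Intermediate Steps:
$- 9 D \left(16 - -22\right) = \left(-9\right) \left(-28\right) \left(16 - -22\right) = 252 \left(16 + 22\right) = 252 \cdot 38 = 9576$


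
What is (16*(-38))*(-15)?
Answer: 9120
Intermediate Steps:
(16*(-38))*(-15) = -608*(-15) = 9120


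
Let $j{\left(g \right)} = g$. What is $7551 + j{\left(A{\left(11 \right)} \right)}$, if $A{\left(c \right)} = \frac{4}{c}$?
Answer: $\frac{83065}{11} \approx 7551.4$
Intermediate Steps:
$7551 + j{\left(A{\left(11 \right)} \right)} = 7551 + \frac{4}{11} = \frac{83065}{11}$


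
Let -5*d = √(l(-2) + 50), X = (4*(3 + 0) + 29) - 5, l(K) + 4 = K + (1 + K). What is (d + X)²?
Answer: (180 - √43)²/25 ≈ 1203.3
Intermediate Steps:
l(K) = -3 + 2*K (l(K) = -4 + (K + (1 + K)) = -4 + (1 + 2*K) = -3 + 2*K)
X = 36 (X = (4*3 + 29) - 5 = (12 + 29) - 5 = 41 - 5 = 36)
d = -√43/5 (d = -√((-3 + 2*(-2)) + 50)/5 = -√((-3 - 4) + 50)/5 = -√(-7 + 50)/5 = -√43/5 ≈ -1.3115)
(d + X)² = (-√43/5 + 36)² = (36 - √43/5)²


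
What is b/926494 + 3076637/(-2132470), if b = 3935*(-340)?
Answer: -2851758666839/987860330090 ≈ -2.8868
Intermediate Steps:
b = -1337900
b/926494 + 3076637/(-2132470) = -1337900/926494 + 3076637/(-2132470) = -1337900*1/926494 + 3076637*(-1/2132470) = -668950/463247 - 3076637/2132470 = -2851758666839/987860330090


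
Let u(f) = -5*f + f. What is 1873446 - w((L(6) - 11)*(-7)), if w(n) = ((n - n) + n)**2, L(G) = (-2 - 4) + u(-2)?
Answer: 1869477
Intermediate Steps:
u(f) = -4*f
L(G) = 2 (L(G) = (-2 - 4) - 4*(-2) = -6 + 8 = 2)
w(n) = n**2 (w(n) = (0 + n)**2 = n**2)
1873446 - w((L(6) - 11)*(-7)) = 1873446 - ((2 - 11)*(-7))**2 = 1873446 - (-9*(-7))**2 = 1873446 - 1*63**2 = 1873446 - 1*3969 = 1873446 - 3969 = 1869477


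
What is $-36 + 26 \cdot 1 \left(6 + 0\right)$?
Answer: $120$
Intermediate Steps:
$-36 + 26 \cdot 1 \left(6 + 0\right) = -36 + 26 \cdot 1 \cdot 6 = -36 + 26 \cdot 6 = -36 + 156 = 120$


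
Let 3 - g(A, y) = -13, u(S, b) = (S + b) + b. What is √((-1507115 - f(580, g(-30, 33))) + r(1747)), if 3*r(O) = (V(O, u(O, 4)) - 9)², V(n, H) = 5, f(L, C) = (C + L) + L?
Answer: I*√13574571/3 ≈ 1228.1*I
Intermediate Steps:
u(S, b) = S + 2*b
g(A, y) = 16 (g(A, y) = 3 - 1*(-13) = 3 + 13 = 16)
f(L, C) = C + 2*L
r(O) = 16/3 (r(O) = (5 - 9)²/3 = (⅓)*(-4)² = (⅓)*16 = 16/3)
√((-1507115 - f(580, g(-30, 33))) + r(1747)) = √((-1507115 - (16 + 2*580)) + 16/3) = √((-1507115 - (16 + 1160)) + 16/3) = √((-1507115 - 1*1176) + 16/3) = √((-1507115 - 1176) + 16/3) = √(-1508291 + 16/3) = √(-4524857/3) = I*√13574571/3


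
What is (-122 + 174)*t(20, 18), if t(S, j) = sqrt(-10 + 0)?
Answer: 52*I*sqrt(10) ≈ 164.44*I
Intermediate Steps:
t(S, j) = I*sqrt(10) (t(S, j) = sqrt(-10) = I*sqrt(10))
(-122 + 174)*t(20, 18) = (-122 + 174)*(I*sqrt(10)) = 52*(I*sqrt(10)) = 52*I*sqrt(10)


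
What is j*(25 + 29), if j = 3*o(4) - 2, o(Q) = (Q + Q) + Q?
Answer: 1836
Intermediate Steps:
o(Q) = 3*Q (o(Q) = 2*Q + Q = 3*Q)
j = 34 (j = 3*(3*4) - 2 = 3*12 - 2 = 36 - 2 = 34)
j*(25 + 29) = 34*(25 + 29) = 34*54 = 1836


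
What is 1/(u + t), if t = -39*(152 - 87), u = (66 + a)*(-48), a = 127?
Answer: -1/11799 ≈ -8.4753e-5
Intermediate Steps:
u = -9264 (u = (66 + 127)*(-48) = 193*(-48) = -9264)
t = -2535 (t = -39*65 = -2535)
1/(u + t) = 1/(-9264 - 2535) = 1/(-11799) = -1/11799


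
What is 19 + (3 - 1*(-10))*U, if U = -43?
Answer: -540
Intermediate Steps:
19 + (3 - 1*(-10))*U = 19 + (3 - 1*(-10))*(-43) = 19 + (3 + 10)*(-43) = 19 + 13*(-43) = 19 - 559 = -540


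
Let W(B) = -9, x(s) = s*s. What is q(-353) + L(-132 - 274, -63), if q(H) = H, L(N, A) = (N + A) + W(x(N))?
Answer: -831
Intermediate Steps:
x(s) = s²
L(N, A) = -9 + A + N (L(N, A) = (N + A) - 9 = (A + N) - 9 = -9 + A + N)
q(-353) + L(-132 - 274, -63) = -353 + (-9 - 63 + (-132 - 274)) = -353 + (-9 - 63 - 406) = -353 - 478 = -831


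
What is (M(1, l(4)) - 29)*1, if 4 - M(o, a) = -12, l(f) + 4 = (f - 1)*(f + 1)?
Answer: -13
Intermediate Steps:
l(f) = -4 + (1 + f)*(-1 + f) (l(f) = -4 + (f - 1)*(f + 1) = -4 + (-1 + f)*(1 + f) = -4 + (1 + f)*(-1 + f))
M(o, a) = 16 (M(o, a) = 4 - 1*(-12) = 4 + 12 = 16)
(M(1, l(4)) - 29)*1 = (16 - 29)*1 = -13*1 = -13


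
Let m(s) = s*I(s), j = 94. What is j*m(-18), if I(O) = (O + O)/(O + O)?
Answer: -1692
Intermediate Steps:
I(O) = 1 (I(O) = (2*O)/((2*O)) = (2*O)*(1/(2*O)) = 1)
m(s) = s (m(s) = s*1 = s)
j*m(-18) = 94*(-18) = -1692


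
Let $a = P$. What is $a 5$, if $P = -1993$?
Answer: $-9965$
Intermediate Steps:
$a = -1993$
$a 5 = \left(-1993\right) 5 = -9965$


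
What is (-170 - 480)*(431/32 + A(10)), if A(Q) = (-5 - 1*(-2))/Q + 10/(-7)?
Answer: -854685/112 ≈ -7631.1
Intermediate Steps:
A(Q) = -10/7 - 3/Q (A(Q) = (-5 + 2)/Q + 10*(-⅐) = -3/Q - 10/7 = -10/7 - 3/Q)
(-170 - 480)*(431/32 + A(10)) = (-170 - 480)*(431/32 + (-10/7 - 3/10)) = -650*(431*(1/32) + (-10/7 - 3*⅒)) = -650*(431/32 + (-10/7 - 3/10)) = -650*(431/32 - 121/70) = -650*13149/1120 = -854685/112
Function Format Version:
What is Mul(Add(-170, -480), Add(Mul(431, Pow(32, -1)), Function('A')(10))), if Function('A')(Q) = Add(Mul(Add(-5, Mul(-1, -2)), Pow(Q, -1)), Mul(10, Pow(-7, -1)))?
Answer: Rational(-854685, 112) ≈ -7631.1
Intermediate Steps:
Function('A')(Q) = Add(Rational(-10, 7), Mul(-3, Pow(Q, -1))) (Function('A')(Q) = Add(Mul(Add(-5, 2), Pow(Q, -1)), Mul(10, Rational(-1, 7))) = Add(Mul(-3, Pow(Q, -1)), Rational(-10, 7)) = Add(Rational(-10, 7), Mul(-3, Pow(Q, -1))))
Mul(Add(-170, -480), Add(Mul(431, Pow(32, -1)), Function('A')(10))) = Mul(Add(-170, -480), Add(Mul(431, Pow(32, -1)), Add(Rational(-10, 7), Mul(-3, Pow(10, -1))))) = Mul(-650, Add(Mul(431, Rational(1, 32)), Add(Rational(-10, 7), Mul(-3, Rational(1, 10))))) = Mul(-650, Add(Rational(431, 32), Add(Rational(-10, 7), Rational(-3, 10)))) = Mul(-650, Add(Rational(431, 32), Rational(-121, 70))) = Mul(-650, Rational(13149, 1120)) = Rational(-854685, 112)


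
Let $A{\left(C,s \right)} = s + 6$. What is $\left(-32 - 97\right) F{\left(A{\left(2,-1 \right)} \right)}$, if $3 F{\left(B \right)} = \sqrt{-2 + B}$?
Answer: $- 43 \sqrt{3} \approx -74.478$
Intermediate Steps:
$A{\left(C,s \right)} = 6 + s$
$F{\left(B \right)} = \frac{\sqrt{-2 + B}}{3}$
$\left(-32 - 97\right) F{\left(A{\left(2,-1 \right)} \right)} = \left(-32 - 97\right) \frac{\sqrt{-2 + \left(6 - 1\right)}}{3} = - 129 \frac{\sqrt{-2 + 5}}{3} = - 129 \frac{\sqrt{3}}{3} = - 43 \sqrt{3}$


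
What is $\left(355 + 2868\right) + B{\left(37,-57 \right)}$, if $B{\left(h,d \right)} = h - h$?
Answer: $3223$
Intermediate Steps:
$B{\left(h,d \right)} = 0$
$\left(355 + 2868\right) + B{\left(37,-57 \right)} = \left(355 + 2868\right) + 0 = 3223 + 0 = 3223$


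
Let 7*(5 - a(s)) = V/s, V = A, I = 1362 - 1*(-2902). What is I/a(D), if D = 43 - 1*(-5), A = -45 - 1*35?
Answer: 44772/55 ≈ 814.04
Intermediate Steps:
A = -80 (A = -45 - 35 = -80)
I = 4264 (I = 1362 + 2902 = 4264)
D = 48 (D = 43 + 5 = 48)
V = -80
a(s) = 5 + 80/(7*s) (a(s) = 5 - (-80)/(7*s) = 5 + 80/(7*s))
I/a(D) = 4264/(5 + (80/7)/48) = 4264/(5 + (80/7)*(1/48)) = 4264/(5 + 5/21) = 4264/(110/21) = 4264*(21/110) = 44772/55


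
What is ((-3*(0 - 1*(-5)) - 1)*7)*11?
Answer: -1232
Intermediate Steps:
((-3*(0 - 1*(-5)) - 1)*7)*11 = ((-3*(0 + 5) - 1)*7)*11 = ((-3*5 - 1)*7)*11 = ((-15 - 1)*7)*11 = -16*7*11 = -112*11 = -1232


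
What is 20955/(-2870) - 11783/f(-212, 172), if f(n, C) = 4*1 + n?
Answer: 2945857/59696 ≈ 49.348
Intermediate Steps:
f(n, C) = 4 + n
20955/(-2870) - 11783/f(-212, 172) = 20955/(-2870) - 11783/(4 - 212) = 20955*(-1/2870) - 11783/(-208) = -4191/574 - 11783*(-1/208) = -4191/574 + 11783/208 = 2945857/59696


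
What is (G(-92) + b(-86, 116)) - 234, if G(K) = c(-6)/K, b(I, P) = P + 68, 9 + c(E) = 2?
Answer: -4593/92 ≈ -49.924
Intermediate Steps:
c(E) = -7 (c(E) = -9 + 2 = -7)
b(I, P) = 68 + P
G(K) = -7/K
(G(-92) + b(-86, 116)) - 234 = (-7/(-92) + (68 + 116)) - 234 = (-7*(-1/92) + 184) - 234 = (7/92 + 184) - 234 = 16935/92 - 234 = -4593/92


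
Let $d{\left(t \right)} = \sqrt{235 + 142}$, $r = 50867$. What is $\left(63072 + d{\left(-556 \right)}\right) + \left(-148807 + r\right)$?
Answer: $-34868 + \sqrt{377} \approx -34849.0$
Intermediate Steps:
$d{\left(t \right)} = \sqrt{377}$
$\left(63072 + d{\left(-556 \right)}\right) + \left(-148807 + r\right) = \left(63072 + \sqrt{377}\right) + \left(-148807 + 50867\right) = \left(63072 + \sqrt{377}\right) - 97940 = -34868 + \sqrt{377}$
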